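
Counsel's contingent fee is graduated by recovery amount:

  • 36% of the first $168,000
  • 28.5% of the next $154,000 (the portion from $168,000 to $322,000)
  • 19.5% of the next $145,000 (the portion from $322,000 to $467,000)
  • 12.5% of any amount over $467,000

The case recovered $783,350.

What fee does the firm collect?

First $168,000 at 36% = $60,480.00
Next $154,000 at 28.5% = $43,890.00
Next $145,000 at 19.5% = $28,275.00
Remaining $316,350 at 12.5% = $39,543.75
Fee: $60,480.00 + $43,890.00 + $28,275.00 + $39,543.75 = $172,188.75

$172,188.75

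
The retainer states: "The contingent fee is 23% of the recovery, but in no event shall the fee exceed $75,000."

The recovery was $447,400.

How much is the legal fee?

23% of $447,400 = $102,902.00
That exceeds the $75,000 cap, so the fee is capped at $75,000.

$75,000.00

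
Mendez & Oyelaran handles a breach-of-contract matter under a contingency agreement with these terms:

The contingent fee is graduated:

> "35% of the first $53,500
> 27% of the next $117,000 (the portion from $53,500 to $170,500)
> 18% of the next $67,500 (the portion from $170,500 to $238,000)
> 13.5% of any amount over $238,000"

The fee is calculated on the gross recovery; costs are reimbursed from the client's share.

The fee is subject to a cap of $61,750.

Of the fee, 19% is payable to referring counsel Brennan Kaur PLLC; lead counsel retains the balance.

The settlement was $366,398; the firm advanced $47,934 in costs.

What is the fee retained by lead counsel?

$50,017.50

Fee base is the gross recovery, $366,398; costs are reimbursed separately.
First $53,500 at 35% = $18,725.00
Next $117,000 at 27% = $31,590.00
Next $67,500 at 18% = $12,150.00
Remaining $128,398 at 13.5% = $17,333.73
Fee: $18,725.00 + $31,590.00 + $12,150.00 + $17,333.73 = $79,798.73
$79,798.73 exceeds the $61,750 cap, so the fee is capped at $61,750.00.
Referral share: 19% of $61,750.00 = $11,732.50; lead counsel retains $61,750.00 − $11,732.50 = $50,017.50.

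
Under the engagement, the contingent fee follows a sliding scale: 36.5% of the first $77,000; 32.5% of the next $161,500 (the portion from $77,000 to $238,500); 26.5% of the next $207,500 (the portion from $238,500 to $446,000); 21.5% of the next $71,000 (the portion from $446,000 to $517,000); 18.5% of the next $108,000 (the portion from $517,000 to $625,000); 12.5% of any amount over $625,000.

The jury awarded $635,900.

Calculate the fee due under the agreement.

First $77,000 at 36.5% = $28,105.00
Next $161,500 at 32.5% = $52,487.50
Next $207,500 at 26.5% = $54,987.50
Next $71,000 at 21.5% = $15,265.00
Next $108,000 at 18.5% = $19,980.00
Remaining $10,900 at 12.5% = $1,362.50
Fee: $28,105.00 + $52,487.50 + $54,987.50 + $15,265.00 + $19,980.00 + $1,362.50 = $172,187.50

$172,187.50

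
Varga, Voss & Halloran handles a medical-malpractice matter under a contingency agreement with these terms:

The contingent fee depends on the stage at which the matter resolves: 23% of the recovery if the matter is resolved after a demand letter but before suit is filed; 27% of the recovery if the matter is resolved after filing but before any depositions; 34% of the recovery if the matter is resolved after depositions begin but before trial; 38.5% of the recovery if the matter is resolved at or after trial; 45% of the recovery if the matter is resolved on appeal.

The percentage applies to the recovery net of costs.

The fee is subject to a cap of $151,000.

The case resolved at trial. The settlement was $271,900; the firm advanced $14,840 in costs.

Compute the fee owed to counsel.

Fee base (net of costs): $271,900 − $14,840 = $257,060
The matter resolved at trial, so the 38.5% rate applies.
$257,060 × 38.5% = $98,968.10
$98,968.10 is under the $151,000 cap.

$98,968.10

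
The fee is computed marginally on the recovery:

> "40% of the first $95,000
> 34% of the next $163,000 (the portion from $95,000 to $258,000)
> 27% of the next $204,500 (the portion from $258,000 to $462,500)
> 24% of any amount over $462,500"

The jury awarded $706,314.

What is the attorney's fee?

$207,150.36

First $95,000 at 40% = $38,000.00
Next $163,000 at 34% = $55,420.00
Next $204,500 at 27% = $55,215.00
Remaining $243,814 at 24% = $58,515.36
Fee: $38,000.00 + $55,420.00 + $55,215.00 + $58,515.36 = $207,150.36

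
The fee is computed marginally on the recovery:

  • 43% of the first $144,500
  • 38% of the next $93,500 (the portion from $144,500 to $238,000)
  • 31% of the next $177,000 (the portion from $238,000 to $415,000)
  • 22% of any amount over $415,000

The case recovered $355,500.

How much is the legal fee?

First $144,500 at 43% = $62,135.00
Next $93,500 at 38% = $35,530.00
Remaining $117,500 at 31% = $36,425.00
Fee: $62,135.00 + $35,530.00 + $36,425.00 = $134,090.00

$134,090.00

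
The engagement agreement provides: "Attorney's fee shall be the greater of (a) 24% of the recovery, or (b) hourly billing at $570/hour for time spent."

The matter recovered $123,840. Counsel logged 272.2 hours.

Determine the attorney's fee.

(a) 24% of $123,840 = $29,721.60
(b) 272.2 × $570 = $155,154.00
The greater is (b): $155,154.00.

$155,154.00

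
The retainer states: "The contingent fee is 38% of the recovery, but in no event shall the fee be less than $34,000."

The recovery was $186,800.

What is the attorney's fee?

38% of $186,800 = $70,984.00
That exceeds the $34,000 minimum.

$70,984.00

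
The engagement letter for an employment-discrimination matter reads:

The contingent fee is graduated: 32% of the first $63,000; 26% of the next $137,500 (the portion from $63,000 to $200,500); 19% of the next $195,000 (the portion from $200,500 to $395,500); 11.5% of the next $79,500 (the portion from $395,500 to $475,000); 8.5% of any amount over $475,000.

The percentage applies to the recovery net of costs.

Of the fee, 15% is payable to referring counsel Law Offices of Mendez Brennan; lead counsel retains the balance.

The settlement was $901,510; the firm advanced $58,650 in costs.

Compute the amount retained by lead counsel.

Fee base (net of costs): $901,510 − $58,650 = $842,860
First $63,000 at 32% = $20,160.00
Next $137,500 at 26% = $35,750.00
Next $195,000 at 19% = $37,050.00
Next $79,500 at 11.5% = $9,142.50
Remaining $367,860 at 8.5% = $31,268.10
Fee: $20,160.00 + $35,750.00 + $37,050.00 + $9,142.50 + $31,268.10 = $133,370.60
Referral share: 15% of $133,370.60 = $20,005.59; lead counsel retains $133,370.60 − $20,005.59 = $113,365.01.

$113,365.01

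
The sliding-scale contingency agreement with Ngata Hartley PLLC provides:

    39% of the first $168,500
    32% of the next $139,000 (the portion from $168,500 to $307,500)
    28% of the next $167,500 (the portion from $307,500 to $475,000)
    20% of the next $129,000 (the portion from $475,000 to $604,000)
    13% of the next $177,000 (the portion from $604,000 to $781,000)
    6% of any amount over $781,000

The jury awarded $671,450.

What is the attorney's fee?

$191,663.50

First $168,500 at 39% = $65,715.00
Next $139,000 at 32% = $44,480.00
Next $167,500 at 28% = $46,900.00
Next $129,000 at 20% = $25,800.00
Remaining $67,450 at 13% = $8,768.50
Fee: $65,715.00 + $44,480.00 + $46,900.00 + $25,800.00 + $8,768.50 = $191,663.50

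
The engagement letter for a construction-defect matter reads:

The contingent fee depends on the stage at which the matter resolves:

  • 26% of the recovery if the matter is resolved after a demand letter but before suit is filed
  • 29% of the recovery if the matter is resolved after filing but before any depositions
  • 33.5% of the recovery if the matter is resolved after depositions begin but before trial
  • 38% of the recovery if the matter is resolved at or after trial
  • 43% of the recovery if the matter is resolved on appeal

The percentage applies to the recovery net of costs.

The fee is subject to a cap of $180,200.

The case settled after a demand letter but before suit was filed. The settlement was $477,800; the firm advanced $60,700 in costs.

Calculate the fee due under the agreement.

$108,446.00

Fee base (net of costs): $477,800 − $60,700 = $417,100
The matter settled after a demand letter but before suit was filed, so the 26% rate applies.
$417,100 × 26% = $108,446.00
$108,446.00 is under the $180,200 cap.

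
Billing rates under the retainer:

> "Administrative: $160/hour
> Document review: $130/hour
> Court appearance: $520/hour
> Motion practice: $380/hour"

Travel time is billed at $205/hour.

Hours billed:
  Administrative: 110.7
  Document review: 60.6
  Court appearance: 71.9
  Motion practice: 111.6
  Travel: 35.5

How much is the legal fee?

$112,663.50

Administrative: 110.7 × $160 = $17,712.00
Document review: 60.6 × $130 = $7,878.00
Court appearance: 71.9 × $520 = $37,388.00
Motion practice: 111.6 × $380 = $42,408.00
Subtotal: $17,712.00 + $7,878.00 + $37,388.00 + $42,408.00 = $105,386.00
Travel: 35.5 × $205 = $7,277.50
Total: $105,386.00 + $7,277.50 = $112,663.50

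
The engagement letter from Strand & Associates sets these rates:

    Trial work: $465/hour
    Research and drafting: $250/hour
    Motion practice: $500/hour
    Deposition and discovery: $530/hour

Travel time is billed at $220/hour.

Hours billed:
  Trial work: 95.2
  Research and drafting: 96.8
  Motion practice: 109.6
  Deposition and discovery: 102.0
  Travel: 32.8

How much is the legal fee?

$184,544.00

Trial work: 95.2 × $465 = $44,268.00
Research and drafting: 96.8 × $250 = $24,200.00
Motion practice: 109.6 × $500 = $54,800.00
Deposition and discovery: 102.0 × $530 = $54,060.00
Subtotal: $44,268.00 + $24,200.00 + $54,800.00 + $54,060.00 = $177,328.00
Travel: 32.8 × $220 = $7,216.00
Total: $177,328.00 + $7,216.00 = $184,544.00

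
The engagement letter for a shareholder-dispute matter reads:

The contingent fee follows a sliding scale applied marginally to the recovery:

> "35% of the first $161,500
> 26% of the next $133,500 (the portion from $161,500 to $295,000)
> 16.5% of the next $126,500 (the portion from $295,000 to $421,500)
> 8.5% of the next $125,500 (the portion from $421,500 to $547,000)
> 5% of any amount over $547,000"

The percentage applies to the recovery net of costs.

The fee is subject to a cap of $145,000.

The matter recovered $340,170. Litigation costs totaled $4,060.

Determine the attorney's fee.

Fee base (net of costs): $340,170 − $4,060 = $336,110
First $161,500 at 35% = $56,525.00
Next $133,500 at 26% = $34,710.00
Remaining $41,110 at 16.5% = $6,783.15
Fee: $56,525.00 + $34,710.00 + $6,783.15 = $98,018.15
$98,018.15 is under the $145,000 cap.

$98,018.15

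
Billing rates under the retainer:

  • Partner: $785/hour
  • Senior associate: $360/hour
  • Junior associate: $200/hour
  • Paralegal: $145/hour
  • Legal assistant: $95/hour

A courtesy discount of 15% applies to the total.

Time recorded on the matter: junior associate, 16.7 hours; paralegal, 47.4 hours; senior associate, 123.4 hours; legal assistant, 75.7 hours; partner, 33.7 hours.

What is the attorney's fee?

$75,040.55

Partner: 33.7 × $785 = $26,454.50
Senior associate: 123.4 × $360 = $44,424.00
Junior associate: 16.7 × $200 = $3,340.00
Paralegal: 47.4 × $145 = $6,873.00
Legal assistant: 75.7 × $95 = $7,191.50
Subtotal: $88,283.00
Less 15% discount: −$13,242.45
Total: $88,283.00 − $13,242.45 = $75,040.55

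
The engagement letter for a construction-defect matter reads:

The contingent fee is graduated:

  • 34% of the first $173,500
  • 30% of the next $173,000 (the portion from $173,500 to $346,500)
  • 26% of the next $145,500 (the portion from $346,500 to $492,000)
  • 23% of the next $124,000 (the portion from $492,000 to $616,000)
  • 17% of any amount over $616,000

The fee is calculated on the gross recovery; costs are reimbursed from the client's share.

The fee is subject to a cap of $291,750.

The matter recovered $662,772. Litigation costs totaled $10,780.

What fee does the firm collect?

Fee base is the gross recovery, $662,772; costs are reimbursed separately.
First $173,500 at 34% = $58,990.00
Next $173,000 at 30% = $51,900.00
Next $145,500 at 26% = $37,830.00
Next $124,000 at 23% = $28,520.00
Remaining $46,772 at 17% = $7,951.24
Fee: $58,990.00 + $51,900.00 + $37,830.00 + $28,520.00 + $7,951.24 = $185,191.24
$185,191.24 is under the $291,750 cap.

$185,191.24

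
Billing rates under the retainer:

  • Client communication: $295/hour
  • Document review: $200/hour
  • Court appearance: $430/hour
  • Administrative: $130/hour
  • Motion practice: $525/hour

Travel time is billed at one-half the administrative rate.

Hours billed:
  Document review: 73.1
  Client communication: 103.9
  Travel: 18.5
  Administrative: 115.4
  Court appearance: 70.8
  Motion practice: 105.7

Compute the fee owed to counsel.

$147,411.50

Client communication: 103.9 × $295 = $30,650.50
Document review: 73.1 × $200 = $14,620.00
Court appearance: 70.8 × $430 = $30,444.00
Administrative: 115.4 × $130 = $15,002.00
Motion practice: 105.7 × $525 = $55,492.50
Subtotal: $30,650.50 + $14,620.00 + $30,444.00 + $15,002.00 + $55,492.50 = $146,209.00
Travel: 18.5 × ($130 ÷ 2) = 18.5 × $65.00 = $1,202.50
Total: $146,209.00 + $1,202.50 = $147,411.50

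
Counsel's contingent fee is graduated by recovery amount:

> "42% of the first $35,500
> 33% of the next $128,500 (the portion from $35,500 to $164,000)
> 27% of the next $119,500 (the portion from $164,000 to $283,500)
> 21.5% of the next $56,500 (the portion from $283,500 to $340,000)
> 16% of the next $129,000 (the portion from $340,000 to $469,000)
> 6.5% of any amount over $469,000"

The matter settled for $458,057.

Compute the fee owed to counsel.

$120,616.62

First $35,500 at 42% = $14,910.00
Next $128,500 at 33% = $42,405.00
Next $119,500 at 27% = $32,265.00
Next $56,500 at 21.5% = $12,147.50
Remaining $118,057 at 16% = $18,889.12
Fee: $14,910.00 + $42,405.00 + $32,265.00 + $12,147.50 + $18,889.12 = $120,616.62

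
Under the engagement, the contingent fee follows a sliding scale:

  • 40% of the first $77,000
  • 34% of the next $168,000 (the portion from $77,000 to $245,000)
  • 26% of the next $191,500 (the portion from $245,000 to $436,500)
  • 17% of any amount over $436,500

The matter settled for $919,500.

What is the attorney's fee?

$219,820.00

First $77,000 at 40% = $30,800.00
Next $168,000 at 34% = $57,120.00
Next $191,500 at 26% = $49,790.00
Remaining $483,000 at 17% = $82,110.00
Fee: $30,800.00 + $57,120.00 + $49,790.00 + $82,110.00 = $219,820.00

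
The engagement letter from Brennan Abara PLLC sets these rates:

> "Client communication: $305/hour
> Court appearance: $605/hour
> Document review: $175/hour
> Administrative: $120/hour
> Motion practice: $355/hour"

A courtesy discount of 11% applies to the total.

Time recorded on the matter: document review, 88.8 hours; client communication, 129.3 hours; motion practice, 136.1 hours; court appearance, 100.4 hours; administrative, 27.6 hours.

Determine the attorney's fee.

Client communication: 129.3 × $305 = $39,436.50
Court appearance: 100.4 × $605 = $60,742.00
Document review: 88.8 × $175 = $15,540.00
Administrative: 27.6 × $120 = $3,312.00
Motion practice: 136.1 × $355 = $48,315.50
Subtotal: $167,346.00
Less 11% discount: −$18,408.06
Total: $167,346.00 − $18,408.06 = $148,937.94

$148,937.94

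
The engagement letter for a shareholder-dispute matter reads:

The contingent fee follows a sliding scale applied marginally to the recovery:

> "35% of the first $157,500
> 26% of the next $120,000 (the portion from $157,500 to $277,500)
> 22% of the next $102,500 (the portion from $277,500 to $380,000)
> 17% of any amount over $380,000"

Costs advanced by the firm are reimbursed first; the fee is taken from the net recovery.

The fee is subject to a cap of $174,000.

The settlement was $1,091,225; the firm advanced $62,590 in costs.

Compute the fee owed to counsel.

$174,000.00

Fee base (net of costs): $1,091,225 − $62,590 = $1,028,635
First $157,500 at 35% = $55,125.00
Next $120,000 at 26% = $31,200.00
Next $102,500 at 22% = $22,550.00
Remaining $648,635 at 17% = $110,267.95
Fee: $55,125.00 + $31,200.00 + $22,550.00 + $110,267.95 = $219,142.95
$219,142.95 exceeds the $174,000 cap, so the fee is capped at $174,000.00.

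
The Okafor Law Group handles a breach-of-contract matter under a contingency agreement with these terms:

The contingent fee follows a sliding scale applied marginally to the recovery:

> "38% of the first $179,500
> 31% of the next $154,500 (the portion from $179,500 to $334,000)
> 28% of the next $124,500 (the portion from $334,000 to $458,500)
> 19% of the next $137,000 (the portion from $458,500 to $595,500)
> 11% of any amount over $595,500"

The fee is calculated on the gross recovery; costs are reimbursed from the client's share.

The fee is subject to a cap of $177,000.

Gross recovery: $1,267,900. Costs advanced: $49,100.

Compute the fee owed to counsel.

Fee base is the gross recovery, $1,267,900; costs are reimbursed separately.
First $179,500 at 38% = $68,210.00
Next $154,500 at 31% = $47,895.00
Next $124,500 at 28% = $34,860.00
Next $137,000 at 19% = $26,030.00
Remaining $672,400 at 11% = $73,964.00
Fee: $68,210.00 + $47,895.00 + $34,860.00 + $26,030.00 + $73,964.00 = $250,959.00
$250,959.00 exceeds the $177,000 cap, so the fee is capped at $177,000.00.

$177,000.00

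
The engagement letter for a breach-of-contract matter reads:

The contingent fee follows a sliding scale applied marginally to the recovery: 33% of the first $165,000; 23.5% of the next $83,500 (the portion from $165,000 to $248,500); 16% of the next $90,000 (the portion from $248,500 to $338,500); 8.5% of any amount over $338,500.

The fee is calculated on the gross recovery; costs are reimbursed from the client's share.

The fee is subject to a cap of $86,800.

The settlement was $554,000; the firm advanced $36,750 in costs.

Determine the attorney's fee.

Fee base is the gross recovery, $554,000; costs are reimbursed separately.
First $165,000 at 33% = $54,450.00
Next $83,500 at 23.5% = $19,622.50
Next $90,000 at 16% = $14,400.00
Remaining $215,500 at 8.5% = $18,317.50
Fee: $54,450.00 + $19,622.50 + $14,400.00 + $18,317.50 = $106,790.00
$106,790.00 exceeds the $86,800 cap, so the fee is capped at $86,800.00.

$86,800.00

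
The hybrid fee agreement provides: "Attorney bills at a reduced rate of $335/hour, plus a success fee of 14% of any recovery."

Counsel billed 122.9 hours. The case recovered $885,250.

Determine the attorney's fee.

$165,106.50

Hourly: 122.9 × $335 = $41,171.50
Success fee: 14% of $885,250 = $123,935.00
Total: $41,171.50 + $123,935.00 = $165,106.50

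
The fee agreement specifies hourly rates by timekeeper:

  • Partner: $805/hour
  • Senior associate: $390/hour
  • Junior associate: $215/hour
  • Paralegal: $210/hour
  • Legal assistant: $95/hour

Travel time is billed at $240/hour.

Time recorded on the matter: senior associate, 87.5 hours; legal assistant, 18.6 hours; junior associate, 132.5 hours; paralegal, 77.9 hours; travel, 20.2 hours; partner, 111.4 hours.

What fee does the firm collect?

$175,263.50

Partner: 111.4 × $805 = $89,677.00
Senior associate: 87.5 × $390 = $34,125.00
Junior associate: 132.5 × $215 = $28,487.50
Paralegal: 77.9 × $210 = $16,359.00
Legal assistant: 18.6 × $95 = $1,767.00
Subtotal: $89,677.00 + $34,125.00 + $28,487.50 + $16,359.00 + $1,767.00 = $170,415.50
Travel: 20.2 × $240 = $4,848.00
Total: $170,415.50 + $4,848.00 = $175,263.50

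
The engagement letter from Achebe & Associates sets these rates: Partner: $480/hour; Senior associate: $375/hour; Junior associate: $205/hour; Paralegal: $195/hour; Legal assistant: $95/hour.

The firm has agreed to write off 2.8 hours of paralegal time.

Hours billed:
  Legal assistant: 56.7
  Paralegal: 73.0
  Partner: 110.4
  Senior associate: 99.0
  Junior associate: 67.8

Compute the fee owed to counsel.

$123,091.50

Partner: 110.4 × $480 = $52,992.00
Senior associate: 99.0 × $375 = $37,125.00
Junior associate: 67.8 × $205 = $13,899.00
Paralegal: 73.0 × $195 = $14,235.00
Legal assistant: 56.7 × $95 = $5,386.50
Subtotal: $123,637.50
Write-off: 2.8 × $195 = $546.00
Total: $123,637.50 − $546.00 = $123,091.50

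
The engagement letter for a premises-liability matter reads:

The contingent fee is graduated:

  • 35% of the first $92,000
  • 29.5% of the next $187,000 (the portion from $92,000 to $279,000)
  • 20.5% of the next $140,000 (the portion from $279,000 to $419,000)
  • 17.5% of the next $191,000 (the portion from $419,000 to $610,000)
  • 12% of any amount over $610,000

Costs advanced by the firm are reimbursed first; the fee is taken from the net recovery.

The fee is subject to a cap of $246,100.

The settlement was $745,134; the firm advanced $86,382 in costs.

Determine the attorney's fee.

$155,340.24

Fee base (net of costs): $745,134 − $86,382 = $658,752
First $92,000 at 35% = $32,200.00
Next $187,000 at 29.5% = $55,165.00
Next $140,000 at 20.5% = $28,700.00
Next $191,000 at 17.5% = $33,425.00
Remaining $48,752 at 12% = $5,850.24
Fee: $32,200.00 + $55,165.00 + $28,700.00 + $33,425.00 + $5,850.24 = $155,340.24
$155,340.24 is under the $246,100 cap.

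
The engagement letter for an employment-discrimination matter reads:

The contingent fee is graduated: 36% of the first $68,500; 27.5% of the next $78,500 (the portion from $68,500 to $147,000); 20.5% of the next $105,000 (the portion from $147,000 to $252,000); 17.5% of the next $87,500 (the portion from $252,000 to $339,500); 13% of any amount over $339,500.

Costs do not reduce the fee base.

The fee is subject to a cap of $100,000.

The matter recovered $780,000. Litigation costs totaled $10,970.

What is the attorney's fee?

$100,000.00

Fee base is the gross recovery, $780,000; costs are reimbursed separately.
First $68,500 at 36% = $24,660.00
Next $78,500 at 27.5% = $21,587.50
Next $105,000 at 20.5% = $21,525.00
Next $87,500 at 17.5% = $15,312.50
Remaining $440,500 at 13% = $57,265.00
Fee: $24,660.00 + $21,587.50 + $21,525.00 + $15,312.50 + $57,265.00 = $140,350.00
$140,350.00 exceeds the $100,000 cap, so the fee is capped at $100,000.00.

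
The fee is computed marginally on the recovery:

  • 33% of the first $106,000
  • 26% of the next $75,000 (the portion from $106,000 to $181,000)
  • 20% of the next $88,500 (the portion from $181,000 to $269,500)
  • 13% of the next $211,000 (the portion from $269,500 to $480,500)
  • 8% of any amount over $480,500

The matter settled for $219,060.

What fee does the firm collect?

$62,092.00

First $106,000 at 33% = $34,980.00
Next $75,000 at 26% = $19,500.00
Remaining $38,060 at 20% = $7,612.00
Fee: $34,980.00 + $19,500.00 + $7,612.00 = $62,092.00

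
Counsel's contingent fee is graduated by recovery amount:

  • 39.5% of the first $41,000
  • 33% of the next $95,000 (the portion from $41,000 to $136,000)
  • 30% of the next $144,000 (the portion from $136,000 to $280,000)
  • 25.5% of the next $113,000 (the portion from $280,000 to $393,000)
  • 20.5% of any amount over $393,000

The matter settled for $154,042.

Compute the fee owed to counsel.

First $41,000 at 39.5% = $16,195.00
Next $95,000 at 33% = $31,350.00
Remaining $18,042 at 30% = $5,412.60
Fee: $16,195.00 + $31,350.00 + $5,412.60 = $52,957.60

$52,957.60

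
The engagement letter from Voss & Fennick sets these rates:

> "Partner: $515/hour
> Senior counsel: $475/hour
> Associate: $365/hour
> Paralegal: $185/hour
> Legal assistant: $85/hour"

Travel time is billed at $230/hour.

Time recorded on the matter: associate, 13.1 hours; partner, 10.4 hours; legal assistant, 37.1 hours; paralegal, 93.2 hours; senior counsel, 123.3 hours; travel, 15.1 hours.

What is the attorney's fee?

Partner: 10.4 × $515 = $5,356.00
Senior counsel: 123.3 × $475 = $58,567.50
Associate: 13.1 × $365 = $4,781.50
Paralegal: 93.2 × $185 = $17,242.00
Legal assistant: 37.1 × $85 = $3,153.50
Subtotal: $5,356.00 + $58,567.50 + $4,781.50 + $17,242.00 + $3,153.50 = $89,100.50
Travel: 15.1 × $230 = $3,473.00
Total: $89,100.50 + $3,473.00 = $92,573.50

$92,573.50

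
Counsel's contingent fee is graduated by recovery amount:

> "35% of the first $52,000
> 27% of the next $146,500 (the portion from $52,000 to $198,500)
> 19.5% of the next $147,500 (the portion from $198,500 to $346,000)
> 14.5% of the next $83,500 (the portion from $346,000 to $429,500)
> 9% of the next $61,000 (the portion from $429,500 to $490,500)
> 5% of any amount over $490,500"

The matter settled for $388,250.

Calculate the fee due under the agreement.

First $52,000 at 35% = $18,200.00
Next $146,500 at 27% = $39,555.00
Next $147,500 at 19.5% = $28,762.50
Remaining $42,250 at 14.5% = $6,126.25
Fee: $18,200.00 + $39,555.00 + $28,762.50 + $6,126.25 = $92,643.75

$92,643.75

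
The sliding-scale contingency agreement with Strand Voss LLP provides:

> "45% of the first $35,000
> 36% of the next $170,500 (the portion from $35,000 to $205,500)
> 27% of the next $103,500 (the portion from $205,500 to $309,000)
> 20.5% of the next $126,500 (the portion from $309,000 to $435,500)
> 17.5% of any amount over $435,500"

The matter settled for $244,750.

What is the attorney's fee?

First $35,000 at 45% = $15,750.00
Next $170,500 at 36% = $61,380.00
Remaining $39,250 at 27% = $10,597.50
Fee: $15,750.00 + $61,380.00 + $10,597.50 = $87,727.50

$87,727.50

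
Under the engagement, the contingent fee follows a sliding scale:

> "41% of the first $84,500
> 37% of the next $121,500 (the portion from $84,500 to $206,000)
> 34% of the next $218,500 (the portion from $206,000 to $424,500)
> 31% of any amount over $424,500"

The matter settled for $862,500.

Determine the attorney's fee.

$289,670.00

First $84,500 at 41% = $34,645.00
Next $121,500 at 37% = $44,955.00
Next $218,500 at 34% = $74,290.00
Remaining $438,000 at 31% = $135,780.00
Fee: $34,645.00 + $44,955.00 + $74,290.00 + $135,780.00 = $289,670.00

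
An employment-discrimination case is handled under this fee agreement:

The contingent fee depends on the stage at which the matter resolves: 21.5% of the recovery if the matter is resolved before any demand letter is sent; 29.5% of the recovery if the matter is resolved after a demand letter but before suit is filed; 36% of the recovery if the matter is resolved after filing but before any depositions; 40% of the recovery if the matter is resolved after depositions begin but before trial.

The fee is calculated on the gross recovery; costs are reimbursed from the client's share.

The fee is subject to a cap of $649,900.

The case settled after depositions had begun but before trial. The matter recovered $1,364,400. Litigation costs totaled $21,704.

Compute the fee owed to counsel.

Fee base is the gross recovery, $1,364,400; costs are reimbursed separately.
The matter settled after depositions had begun but before trial, so the 40% rate applies.
$1,364,400 × 40% = $545,760.00
$545,760.00 is under the $649,900 cap.

$545,760.00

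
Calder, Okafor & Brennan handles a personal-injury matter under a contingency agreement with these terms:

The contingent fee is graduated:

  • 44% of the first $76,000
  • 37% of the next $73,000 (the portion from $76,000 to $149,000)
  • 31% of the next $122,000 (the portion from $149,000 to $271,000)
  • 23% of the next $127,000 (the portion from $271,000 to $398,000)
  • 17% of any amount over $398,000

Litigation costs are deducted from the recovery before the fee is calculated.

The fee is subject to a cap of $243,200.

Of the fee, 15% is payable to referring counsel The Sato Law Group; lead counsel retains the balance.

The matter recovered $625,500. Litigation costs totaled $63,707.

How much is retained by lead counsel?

$132,026.09

Fee base (net of costs): $625,500 − $63,707 = $561,793
First $76,000 at 44% = $33,440.00
Next $73,000 at 37% = $27,010.00
Next $122,000 at 31% = $37,820.00
Next $127,000 at 23% = $29,210.00
Remaining $163,793 at 17% = $27,844.81
Fee: $33,440.00 + $27,010.00 + $37,820.00 + $29,210.00 + $27,844.81 = $155,324.81
$155,324.81 is under the $243,200 cap.
Referral share: 15% of $155,324.81 = $23,298.72; lead counsel retains $155,324.81 − $23,298.72 = $132,026.09.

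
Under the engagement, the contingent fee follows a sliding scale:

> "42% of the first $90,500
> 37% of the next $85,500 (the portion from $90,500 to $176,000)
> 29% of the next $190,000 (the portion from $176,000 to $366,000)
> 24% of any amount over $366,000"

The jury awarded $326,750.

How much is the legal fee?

$113,362.50

First $90,500 at 42% = $38,010.00
Next $85,500 at 37% = $31,635.00
Remaining $150,750 at 29% = $43,717.50
Fee: $38,010.00 + $31,635.00 + $43,717.50 = $113,362.50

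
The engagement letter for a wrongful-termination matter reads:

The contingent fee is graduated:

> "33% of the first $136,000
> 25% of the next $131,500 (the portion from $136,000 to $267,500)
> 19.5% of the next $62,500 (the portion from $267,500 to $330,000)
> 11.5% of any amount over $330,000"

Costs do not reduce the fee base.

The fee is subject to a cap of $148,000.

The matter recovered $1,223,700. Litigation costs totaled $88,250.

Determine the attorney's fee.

Fee base is the gross recovery, $1,223,700; costs are reimbursed separately.
First $136,000 at 33% = $44,880.00
Next $131,500 at 25% = $32,875.00
Next $62,500 at 19.5% = $12,187.50
Remaining $893,700 at 11.5% = $102,775.50
Fee: $44,880.00 + $32,875.00 + $12,187.50 + $102,775.50 = $192,718.00
$192,718.00 exceeds the $148,000 cap, so the fee is capped at $148,000.00.

$148,000.00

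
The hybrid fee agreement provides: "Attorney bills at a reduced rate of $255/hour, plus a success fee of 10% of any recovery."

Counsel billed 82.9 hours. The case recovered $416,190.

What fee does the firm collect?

Hourly: 82.9 × $255 = $21,139.50
Success fee: 10% of $416,190 = $41,619.00
Total: $21,139.50 + $41,619.00 = $62,758.50

$62,758.50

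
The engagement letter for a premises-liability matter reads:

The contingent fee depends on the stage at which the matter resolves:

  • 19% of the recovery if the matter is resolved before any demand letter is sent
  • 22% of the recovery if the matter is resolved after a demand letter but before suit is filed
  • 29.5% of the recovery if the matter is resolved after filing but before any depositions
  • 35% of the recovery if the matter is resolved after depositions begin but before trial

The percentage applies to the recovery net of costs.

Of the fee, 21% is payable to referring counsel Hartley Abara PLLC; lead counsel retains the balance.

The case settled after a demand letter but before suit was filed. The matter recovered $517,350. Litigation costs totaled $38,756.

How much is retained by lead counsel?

$83,179.64

Fee base (net of costs): $517,350 − $38,756 = $478,594
The matter settled after a demand letter but before suit was filed, so the 22% rate applies.
$478,594 × 22% = $105,290.68
Referral share: 21% of $105,290.68 = $22,111.04; lead counsel retains $105,290.68 − $22,111.04 = $83,179.64.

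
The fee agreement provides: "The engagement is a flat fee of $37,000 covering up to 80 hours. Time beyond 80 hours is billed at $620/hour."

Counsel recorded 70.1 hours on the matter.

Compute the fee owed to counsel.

70.1 hours is within the 80-hour scope; only the flat fee applies.

$37,000.00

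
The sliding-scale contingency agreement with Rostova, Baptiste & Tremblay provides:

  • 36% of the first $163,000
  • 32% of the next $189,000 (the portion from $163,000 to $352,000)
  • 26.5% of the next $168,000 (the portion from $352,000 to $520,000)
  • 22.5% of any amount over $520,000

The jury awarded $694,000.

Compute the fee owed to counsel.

$202,830.00

First $163,000 at 36% = $58,680.00
Next $189,000 at 32% = $60,480.00
Next $168,000 at 26.5% = $44,520.00
Remaining $174,000 at 22.5% = $39,150.00
Fee: $58,680.00 + $60,480.00 + $44,520.00 + $39,150.00 = $202,830.00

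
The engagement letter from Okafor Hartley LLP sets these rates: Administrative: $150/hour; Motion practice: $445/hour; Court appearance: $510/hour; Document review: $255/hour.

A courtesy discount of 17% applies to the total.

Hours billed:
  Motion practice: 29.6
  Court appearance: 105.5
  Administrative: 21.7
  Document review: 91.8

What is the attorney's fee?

$77,722.03

Administrative: 21.7 × $150 = $3,255.00
Motion practice: 29.6 × $445 = $13,172.00
Court appearance: 105.5 × $510 = $53,805.00
Document review: 91.8 × $255 = $23,409.00
Subtotal: $93,641.00
Less 17% discount: −$15,918.97
Total: $93,641.00 − $15,918.97 = $77,722.03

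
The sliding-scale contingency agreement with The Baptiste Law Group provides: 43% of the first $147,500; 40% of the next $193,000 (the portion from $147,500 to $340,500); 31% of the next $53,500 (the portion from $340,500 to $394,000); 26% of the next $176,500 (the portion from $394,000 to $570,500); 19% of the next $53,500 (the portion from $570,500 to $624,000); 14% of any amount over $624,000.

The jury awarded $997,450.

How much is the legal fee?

$265,548.00

First $147,500 at 43% = $63,425.00
Next $193,000 at 40% = $77,200.00
Next $53,500 at 31% = $16,585.00
Next $176,500 at 26% = $45,890.00
Next $53,500 at 19% = $10,165.00
Remaining $373,450 at 14% = $52,283.00
Fee: $63,425.00 + $77,200.00 + $16,585.00 + $45,890.00 + $10,165.00 + $52,283.00 = $265,548.00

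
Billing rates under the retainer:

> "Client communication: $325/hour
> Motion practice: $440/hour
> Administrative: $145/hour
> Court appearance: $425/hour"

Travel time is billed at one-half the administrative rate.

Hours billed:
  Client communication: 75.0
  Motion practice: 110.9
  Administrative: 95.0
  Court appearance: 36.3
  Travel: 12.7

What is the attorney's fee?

$103,294.25

Client communication: 75.0 × $325 = $24,375.00
Motion practice: 110.9 × $440 = $48,796.00
Administrative: 95.0 × $145 = $13,775.00
Court appearance: 36.3 × $425 = $15,427.50
Subtotal: $24,375.00 + $48,796.00 + $13,775.00 + $15,427.50 = $102,373.50
Travel: 12.7 × ($145 ÷ 2) = 12.7 × $72.50 = $920.75
Total: $102,373.50 + $920.75 = $103,294.25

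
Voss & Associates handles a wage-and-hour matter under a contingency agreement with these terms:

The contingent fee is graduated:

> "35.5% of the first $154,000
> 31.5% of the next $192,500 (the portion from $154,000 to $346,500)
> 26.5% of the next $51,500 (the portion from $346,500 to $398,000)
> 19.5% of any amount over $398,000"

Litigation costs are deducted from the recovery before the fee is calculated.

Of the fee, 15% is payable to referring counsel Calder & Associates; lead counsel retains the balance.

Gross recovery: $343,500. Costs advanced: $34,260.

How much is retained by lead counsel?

Fee base (net of costs): $343,500 − $34,260 = $309,240
First $154,000 at 35.5% = $54,670.00
Remaining $155,240 at 31.5% = $48,900.60
Fee: $54,670.00 + $48,900.60 = $103,570.60
Referral share: 15% of $103,570.60 = $15,535.59; lead counsel retains $103,570.60 − $15,535.59 = $88,035.01.

$88,035.01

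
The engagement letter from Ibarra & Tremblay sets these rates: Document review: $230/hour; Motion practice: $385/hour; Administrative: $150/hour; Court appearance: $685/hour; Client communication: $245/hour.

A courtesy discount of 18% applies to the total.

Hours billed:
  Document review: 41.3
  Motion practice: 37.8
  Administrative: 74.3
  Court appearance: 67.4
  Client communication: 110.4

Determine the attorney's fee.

Document review: 41.3 × $230 = $9,499.00
Motion practice: 37.8 × $385 = $14,553.00
Administrative: 74.3 × $150 = $11,145.00
Court appearance: 67.4 × $685 = $46,169.00
Client communication: 110.4 × $245 = $27,048.00
Subtotal: $108,414.00
Less 18% discount: −$19,514.52
Total: $108,414.00 − $19,514.52 = $88,899.48

$88,899.48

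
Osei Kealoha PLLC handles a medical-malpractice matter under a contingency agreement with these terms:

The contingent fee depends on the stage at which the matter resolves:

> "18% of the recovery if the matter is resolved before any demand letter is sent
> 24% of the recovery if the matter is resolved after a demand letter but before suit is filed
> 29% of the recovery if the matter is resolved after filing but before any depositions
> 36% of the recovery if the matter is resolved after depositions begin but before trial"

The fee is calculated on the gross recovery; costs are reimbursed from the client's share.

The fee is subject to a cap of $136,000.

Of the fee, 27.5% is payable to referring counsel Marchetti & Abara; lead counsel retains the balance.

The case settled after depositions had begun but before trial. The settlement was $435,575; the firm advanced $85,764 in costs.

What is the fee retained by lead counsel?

Fee base is the gross recovery, $435,575; costs are reimbursed separately.
The matter settled after depositions had begun but before trial, so the 36% rate applies.
$435,575 × 36% = $156,807.00
$156,807.00 exceeds the $136,000 cap, so the fee is capped at $136,000.00.
Referral share: 27.5% of $136,000.00 = $37,400.00; lead counsel retains $136,000.00 − $37,400.00 = $98,600.00.

$98,600.00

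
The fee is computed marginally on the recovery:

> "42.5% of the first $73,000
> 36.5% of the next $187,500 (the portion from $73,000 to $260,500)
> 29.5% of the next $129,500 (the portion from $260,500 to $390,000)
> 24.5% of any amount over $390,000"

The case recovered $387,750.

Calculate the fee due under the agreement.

$137,001.25

First $73,000 at 42.5% = $31,025.00
Next $187,500 at 36.5% = $68,437.50
Remaining $127,250 at 29.5% = $37,538.75
Fee: $31,025.00 + $68,437.50 + $37,538.75 = $137,001.25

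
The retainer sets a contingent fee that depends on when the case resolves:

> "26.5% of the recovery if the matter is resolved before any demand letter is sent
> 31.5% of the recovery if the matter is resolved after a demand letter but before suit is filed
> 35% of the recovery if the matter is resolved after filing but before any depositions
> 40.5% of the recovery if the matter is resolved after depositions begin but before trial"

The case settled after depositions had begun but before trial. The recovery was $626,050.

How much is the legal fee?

The matter settled after depositions had begun but before trial, so the 40.5% rate applies.
$626,050 × 40.5% = $253,550.25

$253,550.25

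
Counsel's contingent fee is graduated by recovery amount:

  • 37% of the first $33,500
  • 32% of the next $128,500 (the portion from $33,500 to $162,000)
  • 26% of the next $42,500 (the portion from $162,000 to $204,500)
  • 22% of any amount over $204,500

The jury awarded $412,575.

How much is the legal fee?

First $33,500 at 37% = $12,395.00
Next $128,500 at 32% = $41,120.00
Next $42,500 at 26% = $11,050.00
Remaining $208,075 at 22% = $45,776.50
Fee: $12,395.00 + $41,120.00 + $11,050.00 + $45,776.50 = $110,341.50

$110,341.50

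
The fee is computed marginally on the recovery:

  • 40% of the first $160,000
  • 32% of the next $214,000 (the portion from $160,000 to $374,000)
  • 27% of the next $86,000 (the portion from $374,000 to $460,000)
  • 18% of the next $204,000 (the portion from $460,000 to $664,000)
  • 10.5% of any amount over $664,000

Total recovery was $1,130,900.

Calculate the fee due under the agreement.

First $160,000 at 40% = $64,000.00
Next $214,000 at 32% = $68,480.00
Next $86,000 at 27% = $23,220.00
Next $204,000 at 18% = $36,720.00
Remaining $466,900 at 10.5% = $49,024.50
Fee: $64,000.00 + $68,480.00 + $23,220.00 + $36,720.00 + $49,024.50 = $241,444.50

$241,444.50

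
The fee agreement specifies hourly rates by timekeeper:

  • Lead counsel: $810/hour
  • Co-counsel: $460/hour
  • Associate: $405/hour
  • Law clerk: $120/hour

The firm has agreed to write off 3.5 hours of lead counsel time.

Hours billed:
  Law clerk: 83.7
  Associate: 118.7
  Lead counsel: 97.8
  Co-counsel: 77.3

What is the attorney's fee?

Lead counsel: 97.8 × $810 = $79,218.00
Co-counsel: 77.3 × $460 = $35,558.00
Associate: 118.7 × $405 = $48,073.50
Law clerk: 83.7 × $120 = $10,044.00
Subtotal: $172,893.50
Write-off: 3.5 × $810 = $2,835.00
Total: $172,893.50 − $2,835.00 = $170,058.50

$170,058.50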